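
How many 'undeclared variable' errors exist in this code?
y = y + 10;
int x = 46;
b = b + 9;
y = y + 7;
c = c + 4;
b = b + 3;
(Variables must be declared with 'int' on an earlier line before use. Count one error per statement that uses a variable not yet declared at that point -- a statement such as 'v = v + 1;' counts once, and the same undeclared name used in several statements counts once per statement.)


Scanning code line by line:
  Line 1: use 'y' -> ERROR (undeclared)
  Line 2: declare 'x' -> declared = ['x']
  Line 3: use 'b' -> ERROR (undeclared)
  Line 4: use 'y' -> ERROR (undeclared)
  Line 5: use 'c' -> ERROR (undeclared)
  Line 6: use 'b' -> ERROR (undeclared)
Total undeclared variable errors: 5

5


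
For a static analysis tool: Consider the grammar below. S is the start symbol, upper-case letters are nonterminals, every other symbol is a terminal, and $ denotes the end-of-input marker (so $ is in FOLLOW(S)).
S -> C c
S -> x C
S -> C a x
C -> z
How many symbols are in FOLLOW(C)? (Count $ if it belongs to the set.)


S is the start symbol and does not occur in any rule body, so FOLLOW(S) = {$}.
Examining every occurrence of C in a rule body:
  S -> C c : C is followed by terminal 'c' -> add 'c'
  S -> x C : C is at the right end -> add FOLLOW(S) = {$}
  S -> C a x : C is followed by terminal 'a' -> add 'a'
  C -> z : C does not occur in the body -> contributes nothing
FOLLOW(C) = {a, c, $}
Count: 3

3


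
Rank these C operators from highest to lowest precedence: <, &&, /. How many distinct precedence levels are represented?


Looking up precedence for each operator:
  < -> precedence 4
  && -> precedence 2
  / -> precedence 6
Sorted highest to lowest: /, <, &&
Distinct precedence values: [6, 4, 2]
Number of distinct levels: 3

3


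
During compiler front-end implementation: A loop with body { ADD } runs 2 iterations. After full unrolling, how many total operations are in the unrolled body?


Loop body operations: ADD (1 op per iteration)
Unrolling 2 iterations:
  Iteration 1: ADD (1 ops)
  Iteration 2: ADD (1 ops)
Total: 2 iterations * 1 ops/iter = 2 operations

2


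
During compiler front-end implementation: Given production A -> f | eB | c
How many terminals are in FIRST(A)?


Production: A -> f | eB | c
Examining each alternative for leading terminals:
  A -> f : first terminal = 'f'
  A -> eB : first terminal = 'e'
  A -> c : first terminal = 'c'
FIRST(A) = {c, e, f}
Count: 3

3


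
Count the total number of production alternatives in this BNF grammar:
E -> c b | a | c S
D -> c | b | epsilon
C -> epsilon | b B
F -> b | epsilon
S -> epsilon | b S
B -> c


Counting alternatives per rule:
  E: 3 alternative(s)
  D: 3 alternative(s)
  C: 2 alternative(s)
  F: 2 alternative(s)
  S: 2 alternative(s)
  B: 1 alternative(s)
Sum: 3 + 3 + 2 + 2 + 2 + 1 = 13

13


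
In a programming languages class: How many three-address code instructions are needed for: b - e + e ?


Expression: b - e + e
Generating three-address code (respecting * over +/- precedence):
  Instruction 1: t1 = b - e
  Instruction 2: t2 = t1 + e
Total instructions: 2

2


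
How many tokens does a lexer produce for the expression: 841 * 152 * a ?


Scanning '841 * 152 * a'
Token 1: '841' -> integer_literal
Token 2: '*' -> operator
Token 3: '152' -> integer_literal
Token 4: '*' -> operator
Token 5: 'a' -> identifier
Total tokens: 5

5


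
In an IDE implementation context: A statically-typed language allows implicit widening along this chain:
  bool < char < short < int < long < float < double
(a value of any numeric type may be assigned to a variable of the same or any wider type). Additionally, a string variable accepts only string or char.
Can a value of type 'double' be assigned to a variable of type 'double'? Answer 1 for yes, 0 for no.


Target variable type: double
Source value type: double
Numeric ranks: double=6, double=6
Widening allowed iff rank(source) <= rank(target): 6 <= 6? Yes
Result: 1

1


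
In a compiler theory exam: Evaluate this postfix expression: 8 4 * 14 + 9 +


Processing tokens left to right:
Push 8, Push 4
Pop 8 and 4, compute 8 * 4 = 32, push 32
Push 14
Pop 32 and 14, compute 32 + 14 = 46, push 46
Push 9
Pop 46 and 9, compute 46 + 9 = 55, push 55
Stack result: 55

55


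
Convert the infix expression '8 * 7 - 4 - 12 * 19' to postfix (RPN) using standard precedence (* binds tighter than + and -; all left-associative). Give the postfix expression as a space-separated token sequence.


Applying the shunting-yard algorithm:
  Operand 8 -> output
  Push '*' onto operator stack -> op-stack: [*]
  Operand 7 -> output
  See '-' (prec 1); top '*' (prec 2) >= it -> pop '*' to output
  Push '-' onto operator stack -> op-stack: [-]
  Operand 4 -> output
  See '-' (prec 1); top '-' (prec 1) >= it -> pop '-' to output
  Push '-' onto operator stack -> op-stack: [-]
  Operand 12 -> output
  Push '*' onto operator stack -> op-stack: [-, *]
  Operand 19 -> output
  End of input: pop '*' to output
  End of input: pop '-' to output
Postfix result: 8 7 * 4 - 12 19 * -

8 7 * 4 - 12 19 * -


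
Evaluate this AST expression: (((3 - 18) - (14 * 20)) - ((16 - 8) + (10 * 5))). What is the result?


Expression: (((3 - 18) - (14 * 20)) - ((16 - 8) + (10 * 5)))
Evaluating step by step:
  3 - 18 = -15
  14 * 20 = 280
  -15 - 280 = -295
  16 - 8 = 8
  10 * 5 = 50
  8 + 50 = 58
  -295 - 58 = -353
Result: -353

-353


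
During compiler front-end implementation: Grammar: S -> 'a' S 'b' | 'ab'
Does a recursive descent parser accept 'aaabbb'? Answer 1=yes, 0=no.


Grammar accepts strings of the form a^n b^n (n >= 1)
Word: 'aaabbb'
Counting: 3 a's and 3 b's
Check: 3 == 3? Yes
Derivation (S -> aSb applied 2 time(s), then S -> ab): S => aSb => aaSbb => aaabbb
Accepted

1


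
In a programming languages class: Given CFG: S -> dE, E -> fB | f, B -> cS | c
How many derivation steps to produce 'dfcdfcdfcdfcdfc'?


Grammar: S -> dE, E -> fB | f, B -> cS | c
Deriving 'dfcdfcdfcdfcdfc':
Step 1: S -> dE => dE
Step 2: E -> fB => dfB
Step 3: B -> cS => dfcS
Step 4: S -> dE => dfcdE
Step 5: E -> fB => dfcdfB
Step 6: B -> cS => dfcdfcS
Step 7: S -> dE => dfcdfcdE
Step 8: E -> fB => dfcdfcdfB
Step 9: B -> cS => dfcdfcdfcS
Step 10: S -> dE => dfcdfcdfcdE
Step 11: E -> fB => dfcdfcdfcdfB
Step 12: B -> cS => dfcdfcdfcdfcS
Step 13: S -> dE => dfcdfcdfcdfcdE
Step 14: E -> fB => dfcdfcdfcdfcdfB
Step 15: B -> c => dfcdfcdfcdfcdfc
Total derivation steps: 15

15


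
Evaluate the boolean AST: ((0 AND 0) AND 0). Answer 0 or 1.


Step 1: Evaluate inner node
  0 AND 0 = 0
Step 2: Evaluate root node
  0 AND 0 = 0

0


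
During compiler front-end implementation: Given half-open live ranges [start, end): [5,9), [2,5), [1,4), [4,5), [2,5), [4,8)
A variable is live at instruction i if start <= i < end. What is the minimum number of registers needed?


Live ranges:
  Var0: [5, 9)
  Var1: [2, 5)
  Var2: [1, 4)
  Var3: [4, 5)
  Var4: [2, 5)
  Var5: [4, 8)
Sweep-line events (position, delta, active):
  pos=1 start -> active=1
  pos=2 start -> active=2
  pos=2 start -> active=3
  pos=4 end -> active=2
  pos=4 start -> active=3
  pos=4 start -> active=4
  pos=5 end -> active=3
  pos=5 end -> active=2
  pos=5 end -> active=1
  pos=5 start -> active=2
  pos=8 end -> active=1
  pos=9 end -> active=0
Maximum simultaneous active: 4
Minimum registers needed: 4

4


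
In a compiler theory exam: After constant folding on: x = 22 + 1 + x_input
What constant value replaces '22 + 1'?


Identifying constant sub-expression:
  Original: x = 22 + 1 + x_input
  22 and 1 are both compile-time constants
  Evaluating: 22 + 1 = 23
  After folding: x = 23 + x_input

23


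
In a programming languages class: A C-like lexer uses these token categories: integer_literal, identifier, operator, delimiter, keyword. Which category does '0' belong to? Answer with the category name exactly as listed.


Token: '0'
Checking categories:
  identifier: no
  integer_literal: YES
  operator: no
  keyword: no
  delimiter: no
Category: integer_literal

integer_literal


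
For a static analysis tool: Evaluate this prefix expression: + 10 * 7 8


Parsing prefix expression: + 10 * 7 8
Step 1: Innermost operation '* 7 8'
  7 * 8 = 56
Step 2: Outer operation '+ 10 [56]'
  10 + 56 = 66

66


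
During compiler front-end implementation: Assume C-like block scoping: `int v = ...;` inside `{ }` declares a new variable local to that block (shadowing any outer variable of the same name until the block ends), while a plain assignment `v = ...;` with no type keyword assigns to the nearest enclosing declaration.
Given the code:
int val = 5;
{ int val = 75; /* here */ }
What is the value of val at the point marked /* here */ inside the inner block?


Analyzing scoping rules:
Outer scope: declares val = 5
Inner block: 'int val = 75;' declares a NEW val that shadows the outer one
Inside the block the inner declaration is in scope -> 75
Result: 75

75


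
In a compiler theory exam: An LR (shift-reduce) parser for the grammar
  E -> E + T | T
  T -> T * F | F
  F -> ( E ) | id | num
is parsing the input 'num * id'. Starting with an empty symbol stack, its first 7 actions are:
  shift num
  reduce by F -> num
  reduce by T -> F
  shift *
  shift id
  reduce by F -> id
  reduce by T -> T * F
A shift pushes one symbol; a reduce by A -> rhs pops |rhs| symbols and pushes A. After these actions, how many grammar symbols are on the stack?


Tracking the symbol stack through each action:
  Action 1: shift 'num' : push -> stack = [num] (size 1)
  Action 2: reduce by F -> num : pop 1, push F -> stack = [F] (size 1)
  Action 3: reduce by T -> F : pop 1, push T -> stack = [T] (size 1)
  Action 4: shift '*' : push -> stack = [T, *] (size 2)
  Action 5: shift 'id' : push -> stack = [T, *, id] (size 3)
  Action 6: reduce by F -> id : pop 1, push F -> stack = [T, *, F] (size 3)
  Action 7: reduce by T -> T * F : pop 3, push T -> stack = [T] (size 1)
Final stack size: 1

1


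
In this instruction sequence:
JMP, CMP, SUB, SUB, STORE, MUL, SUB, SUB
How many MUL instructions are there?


Scanning instruction sequence for MUL:
  Position 1: JMP
  Position 2: CMP
  Position 3: SUB
  Position 4: SUB
  Position 5: STORE
  Position 6: MUL <- MATCH
  Position 7: SUB
  Position 8: SUB
Matches at positions: [6]
Total MUL count: 1

1


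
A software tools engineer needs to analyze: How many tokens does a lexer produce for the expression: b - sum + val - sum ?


Scanning 'b - sum + val - sum'
Token 1: 'b' -> identifier
Token 2: '-' -> operator
Token 3: 'sum' -> identifier
Token 4: '+' -> operator
Token 5: 'val' -> identifier
Token 6: '-' -> operator
Token 7: 'sum' -> identifier
Total tokens: 7

7


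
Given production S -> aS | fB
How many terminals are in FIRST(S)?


Production: S -> aS | fB
Examining each alternative for leading terminals:
  S -> aS : first terminal = 'a'
  S -> fB : first terminal = 'f'
FIRST(S) = {a, f}
Count: 2

2


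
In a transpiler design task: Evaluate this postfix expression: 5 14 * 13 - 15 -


Processing tokens left to right:
Push 5, Push 14
Pop 5 and 14, compute 5 * 14 = 70, push 70
Push 13
Pop 70 and 13, compute 70 - 13 = 57, push 57
Push 15
Pop 57 and 15, compute 57 - 15 = 42, push 42
Stack result: 42

42


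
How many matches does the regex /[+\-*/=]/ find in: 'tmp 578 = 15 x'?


Pattern: /[+\-*/=]/ (operators)
Input: 'tmp 578 = 15 x'
Scanning for matches:
  Match 1: '='
Total matches: 1

1


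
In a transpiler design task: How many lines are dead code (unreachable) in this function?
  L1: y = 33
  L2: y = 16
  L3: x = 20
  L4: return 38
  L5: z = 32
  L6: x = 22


Analyzing control flow:
  L1: reachable (before return)
  L2: reachable (before return)
  L3: reachable (before return)
  L4: reachable (return statement)
  L5: DEAD (after return at L4)
  L6: DEAD (after return at L4)
Return at L4, total lines = 6
Dead lines: L5 through L6
Count: 2

2


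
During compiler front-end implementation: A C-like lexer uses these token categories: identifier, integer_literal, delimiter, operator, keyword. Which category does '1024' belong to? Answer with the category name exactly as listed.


Token: '1024'
Checking categories:
  identifier: no
  integer_literal: YES
  operator: no
  keyword: no
  delimiter: no
Category: integer_literal

integer_literal


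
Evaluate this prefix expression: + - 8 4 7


Parsing prefix expression: + - 8 4 7
Step 1: Innermost operation '- 8 4'
  8 - 4 = 4
Step 2: Outer operation '+ [4] 7'
  4 + 7 = 11

11


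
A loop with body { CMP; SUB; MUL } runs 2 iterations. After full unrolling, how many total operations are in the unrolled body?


Loop body operations: CMP, SUB, MUL (3 ops per iteration)
Unrolling 2 iterations:
  Iteration 1: CMP, SUB, MUL (3 ops)
  Iteration 2: CMP, SUB, MUL (3 ops)
Total: 2 iterations * 3 ops/iter = 6 operations

6


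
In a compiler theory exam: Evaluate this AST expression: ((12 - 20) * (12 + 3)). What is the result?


Expression: ((12 - 20) * (12 + 3))
Evaluating step by step:
  12 - 20 = -8
  12 + 3 = 15
  -8 * 15 = -120
Result: -120

-120


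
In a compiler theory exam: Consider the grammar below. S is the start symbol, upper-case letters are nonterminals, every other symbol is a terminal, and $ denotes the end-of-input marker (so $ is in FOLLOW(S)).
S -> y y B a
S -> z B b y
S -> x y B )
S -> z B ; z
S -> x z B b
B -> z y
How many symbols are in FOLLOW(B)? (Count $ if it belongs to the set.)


S is the start symbol and does not occur in any rule body, so FOLLOW(S) = {$}.
Examining every occurrence of B in a rule body:
  S -> y y B a : B is followed by terminal 'a' -> add 'a'
  S -> z B b y : B is followed by terminal 'b' -> add 'b'
  S -> x y B ) : B is followed by terminal ')' -> add ')'
  S -> z B ; z : B is followed by terminal ';' -> add ';'
  S -> x z B b : B is followed by terminal 'b' -> add 'b' (already in the set)
  B -> z y : B does not occur in the body -> contributes nothing
FOLLOW(B) = {), ;, a, b}
Count: 4

4


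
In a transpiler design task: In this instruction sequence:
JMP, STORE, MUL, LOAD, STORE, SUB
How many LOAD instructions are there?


Scanning instruction sequence for LOAD:
  Position 1: JMP
  Position 2: STORE
  Position 3: MUL
  Position 4: LOAD <- MATCH
  Position 5: STORE
  Position 6: SUB
Matches at positions: [4]
Total LOAD count: 1

1


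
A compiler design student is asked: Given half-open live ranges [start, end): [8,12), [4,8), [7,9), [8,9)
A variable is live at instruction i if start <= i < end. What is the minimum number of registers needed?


Live ranges:
  Var0: [8, 12)
  Var1: [4, 8)
  Var2: [7, 9)
  Var3: [8, 9)
Sweep-line events (position, delta, active):
  pos=4 start -> active=1
  pos=7 start -> active=2
  pos=8 end -> active=1
  pos=8 start -> active=2
  pos=8 start -> active=3
  pos=9 end -> active=2
  pos=9 end -> active=1
  pos=12 end -> active=0
Maximum simultaneous active: 3
Minimum registers needed: 3

3


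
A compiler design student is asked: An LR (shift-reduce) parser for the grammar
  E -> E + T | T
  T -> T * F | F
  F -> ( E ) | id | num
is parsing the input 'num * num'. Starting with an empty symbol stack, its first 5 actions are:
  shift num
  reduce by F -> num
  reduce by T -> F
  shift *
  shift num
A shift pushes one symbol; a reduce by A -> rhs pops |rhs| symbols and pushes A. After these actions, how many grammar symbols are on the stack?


Tracking the symbol stack through each action:
  Action 1: shift 'num' : push -> stack = [num] (size 1)
  Action 2: reduce by F -> num : pop 1, push F -> stack = [F] (size 1)
  Action 3: reduce by T -> F : pop 1, push T -> stack = [T] (size 1)
  Action 4: shift '*' : push -> stack = [T, *] (size 2)
  Action 5: shift 'num' : push -> stack = [T, *, num] (size 3)
Final stack size: 3

3


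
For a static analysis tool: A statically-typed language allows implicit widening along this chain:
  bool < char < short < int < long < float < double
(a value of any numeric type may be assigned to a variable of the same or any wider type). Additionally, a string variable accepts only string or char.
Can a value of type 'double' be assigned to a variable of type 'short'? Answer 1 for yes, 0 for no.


Target variable type: short
Source value type: double
Numeric ranks: double=6, short=2
Widening allowed iff rank(source) <= rank(target): 6 <= 2? No
Result: 0

0


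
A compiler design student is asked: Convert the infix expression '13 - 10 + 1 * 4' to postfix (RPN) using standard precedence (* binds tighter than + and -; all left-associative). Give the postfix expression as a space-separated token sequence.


Applying the shunting-yard algorithm:
  Operand 13 -> output
  Push '-' onto operator stack -> op-stack: [-]
  Operand 10 -> output
  See '+' (prec 1); top '-' (prec 1) >= it -> pop '-' to output
  Push '+' onto operator stack -> op-stack: [+]
  Operand 1 -> output
  Push '*' onto operator stack -> op-stack: [+, *]
  Operand 4 -> output
  End of input: pop '*' to output
  End of input: pop '+' to output
Postfix result: 13 10 - 1 4 * +

13 10 - 1 4 * +


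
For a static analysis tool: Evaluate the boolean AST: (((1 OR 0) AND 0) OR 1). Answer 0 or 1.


Step 1: Evaluate inner node
  1 OR 0 = 1
Step 2: Evaluate next node
  1 AND 0 = 0
Step 3: Evaluate root node
  0 OR 1 = 1

1


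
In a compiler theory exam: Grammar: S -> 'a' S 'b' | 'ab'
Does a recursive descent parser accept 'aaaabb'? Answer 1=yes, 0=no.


Grammar accepts strings of the form a^n b^n (n >= 1)
Word: 'aaaabb'
Counting: 4 a's and 2 b's
Check: 4 == 2? No
Mismatch: a-count != b-count
Rejected

0


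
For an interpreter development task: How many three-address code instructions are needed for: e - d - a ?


Expression: e - d - a
Generating three-address code (respecting * over +/- precedence):
  Instruction 1: t1 = e - d
  Instruction 2: t2 = t1 - a
Total instructions: 2

2


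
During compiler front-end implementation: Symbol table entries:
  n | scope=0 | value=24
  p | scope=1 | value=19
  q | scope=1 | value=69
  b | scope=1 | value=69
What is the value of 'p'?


Searching symbol table for 'p':
  n | scope=0 | value=24
  p | scope=1 | value=19 <- MATCH
  q | scope=1 | value=69
  b | scope=1 | value=69
Found 'p' at scope 1 with value 19

19


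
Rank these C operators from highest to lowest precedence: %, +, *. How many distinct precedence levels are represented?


Looking up precedence for each operator:
  % -> precedence 6
  + -> precedence 5
  * -> precedence 6
Sorted highest to lowest: %, *, +
Distinct precedence values: [6, 5]
Number of distinct levels: 2

2


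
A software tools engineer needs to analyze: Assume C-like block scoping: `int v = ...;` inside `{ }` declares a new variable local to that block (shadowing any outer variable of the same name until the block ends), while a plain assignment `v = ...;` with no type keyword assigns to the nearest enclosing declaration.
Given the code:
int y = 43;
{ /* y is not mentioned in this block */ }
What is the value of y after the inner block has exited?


Analyzing scoping rules:
Outer scope: declares y = 43
Inner block: y is neither redeclared nor assigned -> unchanged
After the block -> 43
Result: 43

43


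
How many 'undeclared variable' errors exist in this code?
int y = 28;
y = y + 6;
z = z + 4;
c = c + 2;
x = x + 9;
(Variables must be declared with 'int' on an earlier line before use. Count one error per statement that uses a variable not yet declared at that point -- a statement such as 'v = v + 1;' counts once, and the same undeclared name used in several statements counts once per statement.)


Scanning code line by line:
  Line 1: declare 'y' -> declared = ['y']
  Line 2: use 'y' -> OK (declared)
  Line 3: use 'z' -> ERROR (undeclared)
  Line 4: use 'c' -> ERROR (undeclared)
  Line 5: use 'x' -> ERROR (undeclared)
Total undeclared variable errors: 3

3


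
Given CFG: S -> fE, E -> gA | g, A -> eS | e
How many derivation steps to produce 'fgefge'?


Grammar: S -> fE, E -> gA | g, A -> eS | e
Deriving 'fgefge':
Step 1: S -> fE => fE
Step 2: E -> gA => fgA
Step 3: A -> eS => fgeS
Step 4: S -> fE => fgefE
Step 5: E -> gA => fgefgA
Step 6: A -> e => fgefge
Total derivation steps: 6

6


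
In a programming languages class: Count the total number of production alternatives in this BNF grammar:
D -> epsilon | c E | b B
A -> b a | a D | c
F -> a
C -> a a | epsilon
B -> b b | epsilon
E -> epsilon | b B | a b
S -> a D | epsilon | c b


Counting alternatives per rule:
  D: 3 alternative(s)
  A: 3 alternative(s)
  F: 1 alternative(s)
  C: 2 alternative(s)
  B: 2 alternative(s)
  E: 3 alternative(s)
  S: 3 alternative(s)
Sum: 3 + 3 + 1 + 2 + 2 + 3 + 3 = 17

17


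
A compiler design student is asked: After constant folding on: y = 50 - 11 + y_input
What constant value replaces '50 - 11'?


Identifying constant sub-expression:
  Original: y = 50 - 11 + y_input
  50 and 11 are both compile-time constants
  Evaluating: 50 - 11 = 39
  After folding: y = 39 + y_input

39


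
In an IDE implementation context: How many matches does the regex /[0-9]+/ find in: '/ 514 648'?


Pattern: /[0-9]+/ (int literals)
Input: '/ 514 648'
Scanning for matches:
  Match 1: '514'
  Match 2: '648'
Total matches: 2

2


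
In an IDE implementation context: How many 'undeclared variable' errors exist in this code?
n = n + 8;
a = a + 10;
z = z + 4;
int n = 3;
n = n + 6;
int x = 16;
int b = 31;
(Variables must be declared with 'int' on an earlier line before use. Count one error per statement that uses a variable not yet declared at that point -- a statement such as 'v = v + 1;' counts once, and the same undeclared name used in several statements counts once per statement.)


Scanning code line by line:
  Line 1: use 'n' -> ERROR (undeclared)
  Line 2: use 'a' -> ERROR (undeclared)
  Line 3: use 'z' -> ERROR (undeclared)
  Line 4: declare 'n' -> declared = ['n']
  Line 5: use 'n' -> OK (declared)
  Line 6: declare 'x' -> declared = ['n', 'x']
  Line 7: declare 'b' -> declared = ['b', 'n', 'x']
Total undeclared variable errors: 3

3


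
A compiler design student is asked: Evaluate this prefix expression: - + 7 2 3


Parsing prefix expression: - + 7 2 3
Step 1: Innermost operation '+ 7 2'
  7 + 2 = 9
Step 2: Outer operation '- [9] 3'
  9 - 3 = 6

6


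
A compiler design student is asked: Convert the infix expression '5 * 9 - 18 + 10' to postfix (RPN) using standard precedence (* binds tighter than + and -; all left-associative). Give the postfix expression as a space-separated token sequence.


Applying the shunting-yard algorithm:
  Operand 5 -> output
  Push '*' onto operator stack -> op-stack: [*]
  Operand 9 -> output
  See '-' (prec 1); top '*' (prec 2) >= it -> pop '*' to output
  Push '-' onto operator stack -> op-stack: [-]
  Operand 18 -> output
  See '+' (prec 1); top '-' (prec 1) >= it -> pop '-' to output
  Push '+' onto operator stack -> op-stack: [+]
  Operand 10 -> output
  End of input: pop '+' to output
Postfix result: 5 9 * 18 - 10 +

5 9 * 18 - 10 +


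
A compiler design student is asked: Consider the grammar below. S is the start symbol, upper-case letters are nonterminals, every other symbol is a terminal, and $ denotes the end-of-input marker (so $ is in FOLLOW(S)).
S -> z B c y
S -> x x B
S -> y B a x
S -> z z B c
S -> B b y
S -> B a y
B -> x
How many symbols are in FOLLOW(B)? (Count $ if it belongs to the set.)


S is the start symbol and does not occur in any rule body, so FOLLOW(S) = {$}.
Examining every occurrence of B in a rule body:
  S -> z B c y : B is followed by terminal 'c' -> add 'c'
  S -> x x B : B is at the right end -> add FOLLOW(S) = {$}
  S -> y B a x : B is followed by terminal 'a' -> add 'a'
  S -> z z B c : B is followed by terminal 'c' -> add 'c' (already in the set)
  S -> B b y : B is followed by terminal 'b' -> add 'b'
  S -> B a y : B is followed by terminal 'a' -> add 'a' (already in the set)
  B -> x : B does not occur in the body -> contributes nothing
FOLLOW(B) = {a, b, c, $}
Count: 4

4


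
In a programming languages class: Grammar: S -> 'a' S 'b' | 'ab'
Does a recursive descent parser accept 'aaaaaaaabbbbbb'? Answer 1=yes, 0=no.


Grammar accepts strings of the form a^n b^n (n >= 1)
Word: 'aaaaaaaabbbbbb'
Counting: 8 a's and 6 b's
Check: 8 == 6? No
Mismatch: a-count != b-count
Rejected

0


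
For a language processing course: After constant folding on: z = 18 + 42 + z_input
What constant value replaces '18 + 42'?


Identifying constant sub-expression:
  Original: z = 18 + 42 + z_input
  18 and 42 are both compile-time constants
  Evaluating: 18 + 42 = 60
  After folding: z = 60 + z_input

60


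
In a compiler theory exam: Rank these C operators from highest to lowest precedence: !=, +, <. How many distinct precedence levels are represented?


Looking up precedence for each operator:
  != -> precedence 3
  + -> precedence 5
  < -> precedence 4
Sorted highest to lowest: +, <, !=
Distinct precedence values: [5, 4, 3]
Number of distinct levels: 3

3


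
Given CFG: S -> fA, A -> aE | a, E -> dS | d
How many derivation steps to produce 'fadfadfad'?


Grammar: S -> fA, A -> aE | a, E -> dS | d
Deriving 'fadfadfad':
Step 1: S -> fA => fA
Step 2: A -> aE => faE
Step 3: E -> dS => fadS
Step 4: S -> fA => fadfA
Step 5: A -> aE => fadfaE
Step 6: E -> dS => fadfadS
Step 7: S -> fA => fadfadfA
Step 8: A -> aE => fadfadfaE
Step 9: E -> d => fadfadfad
Total derivation steps: 9

9


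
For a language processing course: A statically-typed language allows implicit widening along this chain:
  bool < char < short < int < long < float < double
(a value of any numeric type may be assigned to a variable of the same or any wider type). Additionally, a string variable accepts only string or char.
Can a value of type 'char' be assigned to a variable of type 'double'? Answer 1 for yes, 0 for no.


Target variable type: double
Source value type: char
Numeric ranks: char=1, double=6
Widening allowed iff rank(source) <= rank(target): 1 <= 6? Yes
Result: 1

1


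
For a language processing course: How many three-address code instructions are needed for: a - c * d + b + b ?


Expression: a - c * d + b + b
Generating three-address code (respecting * over +/- precedence):
  Instruction 1: t1 = c * d
  Instruction 2: t2 = a - t1
  Instruction 3: t3 = t2 + b
  Instruction 4: t4 = t3 + b
Total instructions: 4

4


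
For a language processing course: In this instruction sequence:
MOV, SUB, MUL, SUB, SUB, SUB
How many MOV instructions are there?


Scanning instruction sequence for MOV:
  Position 1: MOV <- MATCH
  Position 2: SUB
  Position 3: MUL
  Position 4: SUB
  Position 5: SUB
  Position 6: SUB
Matches at positions: [1]
Total MOV count: 1

1


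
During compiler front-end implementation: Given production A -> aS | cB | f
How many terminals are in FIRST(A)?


Production: A -> aS | cB | f
Examining each alternative for leading terminals:
  A -> aS : first terminal = 'a'
  A -> cB : first terminal = 'c'
  A -> f : first terminal = 'f'
FIRST(A) = {a, c, f}
Count: 3

3


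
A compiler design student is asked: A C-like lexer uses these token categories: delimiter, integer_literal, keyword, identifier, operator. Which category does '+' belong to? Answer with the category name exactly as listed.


Token: '+'
Checking categories:
  identifier: no
  integer_literal: no
  operator: YES
  keyword: no
  delimiter: no
Category: operator

operator


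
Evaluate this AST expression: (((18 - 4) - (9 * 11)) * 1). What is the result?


Expression: (((18 - 4) - (9 * 11)) * 1)
Evaluating step by step:
  18 - 4 = 14
  9 * 11 = 99
  14 - 99 = -85
  -85 * 1 = -85
Result: -85

-85


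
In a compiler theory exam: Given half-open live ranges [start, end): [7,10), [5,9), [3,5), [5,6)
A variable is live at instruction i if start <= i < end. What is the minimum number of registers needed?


Live ranges:
  Var0: [7, 10)
  Var1: [5, 9)
  Var2: [3, 5)
  Var3: [5, 6)
Sweep-line events (position, delta, active):
  pos=3 start -> active=1
  pos=5 end -> active=0
  pos=5 start -> active=1
  pos=5 start -> active=2
  pos=6 end -> active=1
  pos=7 start -> active=2
  pos=9 end -> active=1
  pos=10 end -> active=0
Maximum simultaneous active: 2
Minimum registers needed: 2

2


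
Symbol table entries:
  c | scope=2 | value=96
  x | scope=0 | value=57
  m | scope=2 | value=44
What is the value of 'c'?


Searching symbol table for 'c':
  c | scope=2 | value=96 <- MATCH
  x | scope=0 | value=57
  m | scope=2 | value=44
Found 'c' at scope 2 with value 96

96


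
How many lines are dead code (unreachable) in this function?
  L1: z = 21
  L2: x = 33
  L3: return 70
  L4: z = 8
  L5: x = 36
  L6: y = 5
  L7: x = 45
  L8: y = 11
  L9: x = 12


Analyzing control flow:
  L1: reachable (before return)
  L2: reachable (before return)
  L3: reachable (return statement)
  L4: DEAD (after return at L3)
  L5: DEAD (after return at L3)
  L6: DEAD (after return at L3)
  L7: DEAD (after return at L3)
  L8: DEAD (after return at L3)
  L9: DEAD (after return at L3)
Return at L3, total lines = 9
Dead lines: L4 through L9
Count: 6

6


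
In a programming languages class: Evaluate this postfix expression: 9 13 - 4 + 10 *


Processing tokens left to right:
Push 9, Push 13
Pop 9 and 13, compute 9 - 13 = -4, push -4
Push 4
Pop -4 and 4, compute -4 + 4 = 0, push 0
Push 10
Pop 0 and 10, compute 0 * 10 = 0, push 0
Stack result: 0

0


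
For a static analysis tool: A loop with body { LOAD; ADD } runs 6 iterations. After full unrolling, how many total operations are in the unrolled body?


Loop body operations: LOAD, ADD (2 ops per iteration)
Unrolling 6 iterations:
  Iteration 1: LOAD, ADD (2 ops)
  Iteration 2: LOAD, ADD (2 ops)
  Iteration 3: LOAD, ADD (2 ops)
  Iteration 4: LOAD, ADD (2 ops)
  Iteration 5: LOAD, ADD (2 ops)
  Iteration 6: LOAD, ADD (2 ops)
Total: 6 iterations * 2 ops/iter = 12 operations

12


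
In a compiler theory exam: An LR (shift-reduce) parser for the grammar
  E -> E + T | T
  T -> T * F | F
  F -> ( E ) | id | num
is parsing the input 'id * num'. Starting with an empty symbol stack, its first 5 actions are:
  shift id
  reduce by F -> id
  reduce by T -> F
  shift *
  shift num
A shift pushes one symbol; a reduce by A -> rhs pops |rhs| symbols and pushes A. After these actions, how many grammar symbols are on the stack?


Tracking the symbol stack through each action:
  Action 1: shift 'id' : push -> stack = [id] (size 1)
  Action 2: reduce by F -> id : pop 1, push F -> stack = [F] (size 1)
  Action 3: reduce by T -> F : pop 1, push T -> stack = [T] (size 1)
  Action 4: shift '*' : push -> stack = [T, *] (size 2)
  Action 5: shift 'num' : push -> stack = [T, *, num] (size 3)
Final stack size: 3

3


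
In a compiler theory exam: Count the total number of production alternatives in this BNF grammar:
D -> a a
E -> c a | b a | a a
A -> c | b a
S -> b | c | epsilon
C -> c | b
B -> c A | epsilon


Counting alternatives per rule:
  D: 1 alternative(s)
  E: 3 alternative(s)
  A: 2 alternative(s)
  S: 3 alternative(s)
  C: 2 alternative(s)
  B: 2 alternative(s)
Sum: 1 + 3 + 2 + 3 + 2 + 2 = 13

13


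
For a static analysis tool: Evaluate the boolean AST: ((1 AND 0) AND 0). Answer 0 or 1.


Step 1: Evaluate inner node
  1 AND 0 = 0
Step 2: Evaluate root node
  0 AND 0 = 0

0


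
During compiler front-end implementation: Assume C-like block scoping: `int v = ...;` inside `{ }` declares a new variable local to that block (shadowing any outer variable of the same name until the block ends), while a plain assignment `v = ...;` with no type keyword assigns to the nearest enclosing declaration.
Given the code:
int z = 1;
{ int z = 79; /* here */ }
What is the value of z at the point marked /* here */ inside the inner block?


Analyzing scoping rules:
Outer scope: declares z = 1
Inner block: 'int z = 79;' declares a NEW z that shadows the outer one
Inside the block the inner declaration is in scope -> 79
Result: 79

79


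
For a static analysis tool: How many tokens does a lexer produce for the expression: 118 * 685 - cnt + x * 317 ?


Scanning '118 * 685 - cnt + x * 317'
Token 1: '118' -> integer_literal
Token 2: '*' -> operator
Token 3: '685' -> integer_literal
Token 4: '-' -> operator
Token 5: 'cnt' -> identifier
Token 6: '+' -> operator
Token 7: 'x' -> identifier
Token 8: '*' -> operator
Token 9: '317' -> integer_literal
Total tokens: 9

9


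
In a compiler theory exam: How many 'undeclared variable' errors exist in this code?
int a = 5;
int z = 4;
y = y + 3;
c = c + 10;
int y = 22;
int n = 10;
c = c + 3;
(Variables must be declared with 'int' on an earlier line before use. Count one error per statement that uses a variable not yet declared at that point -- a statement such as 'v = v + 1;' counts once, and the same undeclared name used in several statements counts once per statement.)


Scanning code line by line:
  Line 1: declare 'a' -> declared = ['a']
  Line 2: declare 'z' -> declared = ['a', 'z']
  Line 3: use 'y' -> ERROR (undeclared)
  Line 4: use 'c' -> ERROR (undeclared)
  Line 5: declare 'y' -> declared = ['a', 'y', 'z']
  Line 6: declare 'n' -> declared = ['a', 'n', 'y', 'z']
  Line 7: use 'c' -> ERROR (undeclared)
Total undeclared variable errors: 3

3


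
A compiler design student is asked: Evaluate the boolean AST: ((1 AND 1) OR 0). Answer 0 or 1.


Step 1: Evaluate inner node
  1 AND 1 = 1
Step 2: Evaluate root node
  1 OR 0 = 1

1


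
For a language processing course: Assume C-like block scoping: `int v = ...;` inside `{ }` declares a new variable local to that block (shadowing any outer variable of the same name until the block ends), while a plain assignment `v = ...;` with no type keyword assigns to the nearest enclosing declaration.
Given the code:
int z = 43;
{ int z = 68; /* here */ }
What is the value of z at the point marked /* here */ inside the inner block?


Analyzing scoping rules:
Outer scope: declares z = 43
Inner block: 'int z = 68;' declares a NEW z that shadows the outer one
Inside the block the inner declaration is in scope -> 68
Result: 68

68


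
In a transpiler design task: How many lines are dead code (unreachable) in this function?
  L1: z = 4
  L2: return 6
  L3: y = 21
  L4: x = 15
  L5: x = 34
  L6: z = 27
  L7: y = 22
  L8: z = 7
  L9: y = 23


Analyzing control flow:
  L1: reachable (before return)
  L2: reachable (return statement)
  L3: DEAD (after return at L2)
  L4: DEAD (after return at L2)
  L5: DEAD (after return at L2)
  L6: DEAD (after return at L2)
  L7: DEAD (after return at L2)
  L8: DEAD (after return at L2)
  L9: DEAD (after return at L2)
Return at L2, total lines = 9
Dead lines: L3 through L9
Count: 7

7


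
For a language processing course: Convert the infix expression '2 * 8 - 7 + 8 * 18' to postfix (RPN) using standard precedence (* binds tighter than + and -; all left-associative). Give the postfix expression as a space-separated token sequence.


Applying the shunting-yard algorithm:
  Operand 2 -> output
  Push '*' onto operator stack -> op-stack: [*]
  Operand 8 -> output
  See '-' (prec 1); top '*' (prec 2) >= it -> pop '*' to output
  Push '-' onto operator stack -> op-stack: [-]
  Operand 7 -> output
  See '+' (prec 1); top '-' (prec 1) >= it -> pop '-' to output
  Push '+' onto operator stack -> op-stack: [+]
  Operand 8 -> output
  Push '*' onto operator stack -> op-stack: [+, *]
  Operand 18 -> output
  End of input: pop '*' to output
  End of input: pop '+' to output
Postfix result: 2 8 * 7 - 8 18 * +

2 8 * 7 - 8 18 * +


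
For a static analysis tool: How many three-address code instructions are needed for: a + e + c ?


Expression: a + e + c
Generating three-address code (respecting * over +/- precedence):
  Instruction 1: t1 = a + e
  Instruction 2: t2 = t1 + c
Total instructions: 2

2


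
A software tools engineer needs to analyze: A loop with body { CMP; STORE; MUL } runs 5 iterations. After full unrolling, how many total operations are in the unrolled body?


Loop body operations: CMP, STORE, MUL (3 ops per iteration)
Unrolling 5 iterations:
  Iteration 1: CMP, STORE, MUL (3 ops)
  Iteration 2: CMP, STORE, MUL (3 ops)
  Iteration 3: CMP, STORE, MUL (3 ops)
  Iteration 4: CMP, STORE, MUL (3 ops)
  Iteration 5: CMP, STORE, MUL (3 ops)
Total: 5 iterations * 3 ops/iter = 15 operations

15


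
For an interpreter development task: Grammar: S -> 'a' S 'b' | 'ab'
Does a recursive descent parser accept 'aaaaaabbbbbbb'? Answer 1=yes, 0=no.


Grammar accepts strings of the form a^n b^n (n >= 1)
Word: 'aaaaaabbbbbbb'
Counting: 6 a's and 7 b's
Check: 6 == 7? No
Mismatch: a-count != b-count
Rejected

0


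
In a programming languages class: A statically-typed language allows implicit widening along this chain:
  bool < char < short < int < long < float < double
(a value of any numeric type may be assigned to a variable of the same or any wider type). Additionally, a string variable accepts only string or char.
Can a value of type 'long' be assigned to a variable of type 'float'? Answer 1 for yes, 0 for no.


Target variable type: float
Source value type: long
Numeric ranks: long=4, float=5
Widening allowed iff rank(source) <= rank(target): 4 <= 5? Yes
Result: 1

1


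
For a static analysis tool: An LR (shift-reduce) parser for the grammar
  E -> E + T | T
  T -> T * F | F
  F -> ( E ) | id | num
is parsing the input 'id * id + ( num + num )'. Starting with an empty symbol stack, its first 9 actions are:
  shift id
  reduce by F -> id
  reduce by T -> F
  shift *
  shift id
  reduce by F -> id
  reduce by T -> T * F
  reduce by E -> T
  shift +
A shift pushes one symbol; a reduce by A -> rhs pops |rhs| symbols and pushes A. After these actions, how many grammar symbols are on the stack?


Tracking the symbol stack through each action:
  Action 1: shift 'id' : push -> stack = [id] (size 1)
  Action 2: reduce by F -> id : pop 1, push F -> stack = [F] (size 1)
  Action 3: reduce by T -> F : pop 1, push T -> stack = [T] (size 1)
  Action 4: shift '*' : push -> stack = [T, *] (size 2)
  Action 5: shift 'id' : push -> stack = [T, *, id] (size 3)
  Action 6: reduce by F -> id : pop 1, push F -> stack = [T, *, F] (size 3)
  Action 7: reduce by T -> T * F : pop 3, push T -> stack = [T] (size 1)
  Action 8: reduce by E -> T : pop 1, push E -> stack = [E] (size 1)
  Action 9: shift '+' : push -> stack = [E, +] (size 2)
Final stack size: 2

2


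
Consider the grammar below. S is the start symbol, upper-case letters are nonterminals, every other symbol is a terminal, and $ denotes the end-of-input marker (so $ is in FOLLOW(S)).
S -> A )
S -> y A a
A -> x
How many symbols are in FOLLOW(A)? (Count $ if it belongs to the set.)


S is the start symbol and does not occur in any rule body, so FOLLOW(S) = {$}.
Examining every occurrence of A in a rule body:
  S -> A ) : A is followed by terminal ')' -> add ')'
  S -> y A a : A is followed by terminal 'a' -> add 'a'
  A -> x : A does not occur in the body -> contributes nothing
FOLLOW(A) = {), a}
Count: 2

2


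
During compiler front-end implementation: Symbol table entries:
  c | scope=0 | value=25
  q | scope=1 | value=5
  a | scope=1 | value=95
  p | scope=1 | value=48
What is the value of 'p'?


Searching symbol table for 'p':
  c | scope=0 | value=25
  q | scope=1 | value=5
  a | scope=1 | value=95
  p | scope=1 | value=48 <- MATCH
Found 'p' at scope 1 with value 48

48


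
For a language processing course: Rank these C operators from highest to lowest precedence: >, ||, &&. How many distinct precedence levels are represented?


Looking up precedence for each operator:
  > -> precedence 4
  || -> precedence 1
  && -> precedence 2
Sorted highest to lowest: >, &&, ||
Distinct precedence values: [4, 2, 1]
Number of distinct levels: 3

3


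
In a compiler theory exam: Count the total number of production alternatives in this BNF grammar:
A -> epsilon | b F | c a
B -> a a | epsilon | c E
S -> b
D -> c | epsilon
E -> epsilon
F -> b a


Counting alternatives per rule:
  A: 3 alternative(s)
  B: 3 alternative(s)
  S: 1 alternative(s)
  D: 2 alternative(s)
  E: 1 alternative(s)
  F: 1 alternative(s)
Sum: 3 + 3 + 1 + 2 + 1 + 1 = 11

11
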